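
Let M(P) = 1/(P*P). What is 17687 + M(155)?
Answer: 424930176/24025 ≈ 17687.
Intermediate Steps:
M(P) = P⁻² (M(P) = 1/(P²) = P⁻²)
17687 + M(155) = 17687 + 155⁻² = 17687 + 1/24025 = 424930176/24025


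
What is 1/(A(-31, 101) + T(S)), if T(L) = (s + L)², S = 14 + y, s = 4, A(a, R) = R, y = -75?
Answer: 1/3350 ≈ 0.00029851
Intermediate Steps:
S = -61 (S = 14 - 75 = -61)
T(L) = (4 + L)²
1/(A(-31, 101) + T(S)) = 1/(101 + (4 - 61)²) = 1/(101 + (-57)²) = 1/(101 + 3249) = 1/3350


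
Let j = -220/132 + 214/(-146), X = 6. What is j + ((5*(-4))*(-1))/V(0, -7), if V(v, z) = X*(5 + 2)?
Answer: -4072/1533 ≈ -2.6562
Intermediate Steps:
j = -686/219 (j = -220*1/132 + 214*(-1/146) = -5/3 - 107/73 = -686/219 ≈ -3.1324)
V(v, z) = 42 (V(v, z) = 6*(5 + 2) = 6*7 = 42)
j + ((5*(-4))*(-1))/V(0, -7) = -686/219 + ((5*(-4))*(-1))/42 = -686/219 + (-20*(-1))/42 = -686/219 + (1/42)*20 = -686/219 + 10/21 = -4072/1533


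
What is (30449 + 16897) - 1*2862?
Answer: 44484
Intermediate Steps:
(30449 + 16897) - 1*2862 = 47346 - 2862 = 44484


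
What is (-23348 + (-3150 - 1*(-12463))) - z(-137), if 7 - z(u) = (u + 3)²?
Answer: 3914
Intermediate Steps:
z(u) = 7 - (3 + u)² (z(u) = 7 - (u + 3)² = 7 - (3 + u)²)
(-23348 + (-3150 - 1*(-12463))) - z(-137) = (-23348 + (-3150 - 1*(-12463))) - (7 - (3 - 137)²) = (-23348 + (-3150 + 12463)) - (7 - 1*(-134)²) = (-23348 + 9313) - (7 - 1*17956) = -14035 - (7 - 17956) = -14035 - 1*(-17949) = -14035 + 17949 = 3914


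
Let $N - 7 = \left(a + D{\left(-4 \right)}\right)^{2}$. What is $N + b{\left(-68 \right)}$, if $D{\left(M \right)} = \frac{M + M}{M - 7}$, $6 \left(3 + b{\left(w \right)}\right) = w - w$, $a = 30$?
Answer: $\frac{114728}{121} \approx 948.17$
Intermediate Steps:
$b{\left(w \right)} = -3$ ($b{\left(w \right)} = -3 + \frac{w - w}{6} = -3 + \frac{1}{6} \cdot 0 = -3 + 0 = -3$)
$D{\left(M \right)} = \frac{2 M}{-7 + M}$
$N = \frac{115091}{121}$ ($N = 7 + \left(30 + 2 \left(-4\right) \frac{1}{-7 - 4}\right)^{2} = 7 + \left(30 + 2 \left(-4\right) \frac{1}{-11}\right)^{2} = 7 + \left(30 + 2 \left(-4\right) \left(- \frac{1}{11}\right)\right)^{2} = 7 + \left(30 + \frac{8}{11}\right)^{2} = 7 + \left(\frac{338}{11}\right)^{2} = 7 + \frac{114244}{121} = \frac{115091}{121} \approx 951.17$)
$N + b{\left(-68 \right)} = \frac{115091}{121} - 3 = \frac{114728}{121}$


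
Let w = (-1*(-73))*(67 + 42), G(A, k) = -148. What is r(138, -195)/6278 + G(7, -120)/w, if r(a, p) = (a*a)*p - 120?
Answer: -202403014/342151 ≈ -591.56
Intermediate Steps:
w = 7957 (w = 73*109 = 7957)
r(a, p) = -120 + p*a² (r(a, p) = a²*p - 120 = p*a² - 120 = -120 + p*a²)
r(138, -195)/6278 + G(7, -120)/w = (-120 - 195*138²)/6278 - 148/7957 = (-120 - 195*19044)*(1/6278) - 148*1/7957 = (-120 - 3713580)*(1/6278) - 148/7957 = -3713700*1/6278 - 148/7957 = -1856850/3139 - 148/7957 = -202403014/342151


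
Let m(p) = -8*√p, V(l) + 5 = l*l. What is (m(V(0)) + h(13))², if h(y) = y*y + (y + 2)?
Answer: 33536 - 2944*I*√5 ≈ 33536.0 - 6583.0*I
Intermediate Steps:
V(l) = -5 + l² (V(l) = -5 + l*l = -5 + l²)
h(y) = 2 + y + y² (h(y) = y² + (2 + y) = 2 + y + y²)
(m(V(0)) + h(13))² = (-8*√(-5 + 0²) + (2 + 13 + 13²))² = (-8*√(-5 + 0) + (2 + 13 + 169))² = (-8*I*√5 + 184)² = (184 - 8*I*√5)²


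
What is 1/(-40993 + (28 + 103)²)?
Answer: -1/23832 ≈ -4.1960e-5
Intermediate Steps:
1/(-40993 + (28 + 103)²) = 1/(-40993 + 131²) = 1/(-40993 + 17161) = 1/(-23832) = -1/23832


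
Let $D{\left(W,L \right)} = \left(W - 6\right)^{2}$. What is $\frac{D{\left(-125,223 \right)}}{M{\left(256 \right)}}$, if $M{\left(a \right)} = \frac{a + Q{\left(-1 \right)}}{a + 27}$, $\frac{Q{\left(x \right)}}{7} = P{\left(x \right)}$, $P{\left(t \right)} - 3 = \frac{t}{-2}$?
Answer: $\frac{9713126}{561} \approx 17314.0$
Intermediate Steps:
$P{\left(t \right)} = 3 - \frac{t}{2}$ ($P{\left(t \right)} = 3 + \frac{t}{-2} = 3 + t \left(- \frac{1}{2}\right) = 3 - \frac{t}{2}$)
$Q{\left(x \right)} = 21 - \frac{7 x}{2}$ ($Q{\left(x \right)} = 7 \left(3 - \frac{x}{2}\right) = 21 - \frac{7 x}{2}$)
$D{\left(W,L \right)} = \left(-6 + W\right)^{2}$
$M{\left(a \right)} = \frac{\frac{49}{2} + a}{27 + a}$ ($M{\left(a \right)} = \frac{a + \left(21 - - \frac{7}{2}\right)}{a + 27} = \frac{a + \left(21 + \frac{7}{2}\right)}{27 + a} = \frac{a + \frac{49}{2}}{27 + a} = \frac{\frac{49}{2} + a}{27 + a}$)
$\frac{D{\left(-125,223 \right)}}{M{\left(256 \right)}} = \frac{\left(-6 - 125\right)^{2}}{\frac{1}{27 + 256} \left(\frac{49}{2} + 256\right)} = \frac{\left(-131\right)^{2}}{\frac{1}{283} \cdot \frac{561}{2}} = \frac{17161}{\frac{1}{283} \cdot \frac{561}{2}} = \frac{17161}{\frac{561}{566}} = 17161 \cdot \frac{566}{561} = \frac{9713126}{561}$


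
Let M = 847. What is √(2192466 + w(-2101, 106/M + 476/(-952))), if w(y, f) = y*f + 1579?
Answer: √52052649110/154 ≈ 1481.5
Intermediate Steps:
w(y, f) = 1579 + f*y (w(y, f) = f*y + 1579 = 1579 + f*y)
√(2192466 + w(-2101, 106/M + 476/(-952))) = √(2192466 + (1579 + (106/847 + 476/(-952))*(-2101))) = √(2192466 + (1579 + (106*(1/847) + 476*(-1/952))*(-2101))) = √(2192466 + (1579 + (106/847 - ½)*(-2101))) = √(2192466 + (1579 - 635/1694*(-2101))) = √(2192466 + (1579 + 121285/154)) = √(2192466 + 364451/154) = √(338004215/154) = √52052649110/154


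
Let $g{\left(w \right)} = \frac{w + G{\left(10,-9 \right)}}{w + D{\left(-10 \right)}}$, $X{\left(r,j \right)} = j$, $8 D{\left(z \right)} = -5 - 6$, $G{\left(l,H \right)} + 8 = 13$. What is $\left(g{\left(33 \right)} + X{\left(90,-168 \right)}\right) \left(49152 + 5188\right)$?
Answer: $- \frac{208468000}{23} \approx -9.0638 \cdot 10^{6}$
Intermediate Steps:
$G{\left(l,H \right)} = 5$ ($G{\left(l,H \right)} = -8 + 13 = 5$)
$D{\left(z \right)} = - \frac{11}{8}$ ($D{\left(z \right)} = \frac{-5 - 6}{8} = \frac{1}{8} \left(-11\right) = - \frac{11}{8}$)
$g{\left(w \right)} = \frac{5 + w}{- \frac{11}{8} + w}$ ($g{\left(w \right)} = \frac{w + 5}{w - \frac{11}{8}} = \frac{5 + w}{- \frac{11}{8} + w}$)
$\left(g{\left(33 \right)} + X{\left(90,-168 \right)}\right) \left(49152 + 5188\right) = \left(\frac{8 \left(5 + 33\right)}{-11 + 8 \cdot 33} - 168\right) \left(49152 + 5188\right) = \left(8 \frac{1}{-11 + 264} \cdot 38 - 168\right) 54340 = \left(8 \cdot \frac{1}{253} \cdot 38 - 168\right) 54340 = \left(\frac{304}{253} - 168\right) 54340 = \left(- \frac{42200}{253}\right) 54340 = - \frac{208468000}{23}$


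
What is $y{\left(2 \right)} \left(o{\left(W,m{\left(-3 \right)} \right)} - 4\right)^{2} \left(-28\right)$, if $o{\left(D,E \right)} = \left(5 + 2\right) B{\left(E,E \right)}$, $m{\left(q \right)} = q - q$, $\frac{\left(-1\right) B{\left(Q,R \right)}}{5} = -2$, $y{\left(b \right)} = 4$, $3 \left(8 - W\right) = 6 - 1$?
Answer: $-487872$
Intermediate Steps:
$W = \frac{19}{3}$ ($W = 8 - \frac{6 - 1}{3} = 8 - \frac{5}{3} = \frac{19}{3} \approx 6.3333$)
$B{\left(Q,R \right)} = 10$ ($B{\left(Q,R \right)} = \left(-5\right) \left(-2\right) = 10$)
$m{\left(q \right)} = 0$
$o{\left(D,E \right)} = 70$ ($o{\left(D,E \right)} = \left(5 + 2\right) 10 = 7 \cdot 10 = 70$)
$y{\left(2 \right)} \left(o{\left(W,m{\left(-3 \right)} \right)} - 4\right)^{2} \left(-28\right) = 4 \left(70 - 4\right)^{2} \left(-28\right) = 4 \cdot 66^{2} \left(-28\right) = 4 \cdot 4356 \left(-28\right) = 17424 \left(-28\right) = -487872$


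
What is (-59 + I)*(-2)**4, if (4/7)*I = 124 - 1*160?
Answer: -1952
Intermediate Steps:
I = -63 (I = 7*(124 - 1*160)/4 = 7*(124 - 160)/4 = (7/4)*(-36) = -63)
(-59 + I)*(-2)**4 = (-59 - 63)*(-2)**4 = -122*16 = -1952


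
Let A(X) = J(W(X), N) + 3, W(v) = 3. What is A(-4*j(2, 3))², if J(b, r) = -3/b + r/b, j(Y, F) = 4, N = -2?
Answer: 16/9 ≈ 1.7778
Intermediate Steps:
A(X) = 4/3 (A(X) = (-3 - 2)/3 + 3 = (⅓)*(-5) + 3 = -5/3 + 3 = 4/3)
A(-4*j(2, 3))² = (4/3)² = 16/9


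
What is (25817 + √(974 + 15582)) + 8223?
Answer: 34040 + 2*√4139 ≈ 34169.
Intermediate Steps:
(25817 + √(974 + 15582)) + 8223 = (25817 + √16556) + 8223 = (25817 + 2*√4139) + 8223 = 34040 + 2*√4139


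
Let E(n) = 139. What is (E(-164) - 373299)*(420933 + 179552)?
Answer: -224076982600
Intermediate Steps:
(E(-164) - 373299)*(420933 + 179552) = (139 - 373299)*(420933 + 179552) = -373160*600485 = -224076982600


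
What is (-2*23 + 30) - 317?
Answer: -333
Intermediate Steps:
(-2*23 + 30) - 317 = (-46 + 30) - 317 = -16 - 317 = -333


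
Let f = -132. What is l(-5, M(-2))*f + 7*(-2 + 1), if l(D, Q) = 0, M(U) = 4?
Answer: -7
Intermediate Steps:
l(-5, M(-2))*f + 7*(-2 + 1) = 0*(-132) + 7*(-2 + 1) = 0 + 7*(-1) = 0 - 7 = -7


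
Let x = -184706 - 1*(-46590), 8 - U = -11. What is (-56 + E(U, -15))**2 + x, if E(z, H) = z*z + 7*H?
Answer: -98116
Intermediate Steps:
U = 19 (U = 8 - 1*(-11) = 8 + 11 = 19)
x = -138116 (x = -184706 + 46590 = -138116)
E(z, H) = z**2 + 7*H
(-56 + E(U, -15))**2 + x = (-56 + (19**2 + 7*(-15)))**2 - 138116 = (-56 + (361 - 105))**2 - 138116 = (-56 + 256)**2 - 138116 = 200**2 - 138116 = 40000 - 138116 = -98116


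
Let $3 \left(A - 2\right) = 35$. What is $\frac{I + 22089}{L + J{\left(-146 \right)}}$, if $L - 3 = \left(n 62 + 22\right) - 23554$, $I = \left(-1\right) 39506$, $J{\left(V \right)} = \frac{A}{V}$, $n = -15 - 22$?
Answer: $\frac{7628646}{11310515} \approx 0.67447$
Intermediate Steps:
$n = -37$ ($n = -15 - 22 = -37$)
$A = \frac{41}{3}$ ($A = 2 + \frac{1}{3} \cdot 35 = 2 + \frac{35}{3} = \frac{41}{3} \approx 13.667$)
$J{\left(V \right)} = \frac{41}{3 V}$
$I = -39506$
$L = -25823$ ($L = 3 + \left(\left(\left(-37\right) 62 + 22\right) - 23554\right) = 3 + \left(\left(-2294 + 22\right) - 23554\right) = 3 - 25826 = -25823$)
$\frac{I + 22089}{L + J{\left(-146 \right)}} = \frac{-39506 + 22089}{-25823 + \frac{41}{3 \left(-146\right)}} = - \frac{17417}{-25823 + \frac{41}{3} \left(- \frac{1}{146}\right)} = - \frac{17417}{-25823 - \frac{41}{438}} = - \frac{17417}{- \frac{11310515}{438}} = \left(-17417\right) \left(- \frac{438}{11310515}\right) = \frac{7628646}{11310515}$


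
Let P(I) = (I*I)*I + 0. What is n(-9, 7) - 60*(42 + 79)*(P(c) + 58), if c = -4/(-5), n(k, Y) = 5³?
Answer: -10616803/25 ≈ -4.2467e+5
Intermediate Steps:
n(k, Y) = 125
c = ⅘ (c = -4*(-⅕) = ⅘ ≈ 0.80000)
P(I) = I³ (P(I) = I²*I + 0 = I³ + 0 = I³)
n(-9, 7) - 60*(42 + 79)*(P(c) + 58) = 125 - 60*(42 + 79)*((⅘)³ + 58) = 125 - 7260*(64/125 + 58) = 125 - 7260*7314/125 = 125 - 60*884994/125 = 125 - 10619928/25 = -10616803/25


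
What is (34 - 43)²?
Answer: 81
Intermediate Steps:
(34 - 43)² = (-9)² = 81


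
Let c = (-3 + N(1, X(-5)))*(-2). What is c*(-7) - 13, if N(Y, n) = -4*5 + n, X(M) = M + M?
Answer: -475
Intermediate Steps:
X(M) = 2*M
N(Y, n) = -20 + n
c = 66 (c = (-3 + (-20 + 2*(-5)))*(-2) = (-3 + (-20 - 10))*(-2) = (-3 - 30)*(-2) = -33*(-2) = 66)
c*(-7) - 13 = 66*(-7) - 13 = -462 - 13 = -475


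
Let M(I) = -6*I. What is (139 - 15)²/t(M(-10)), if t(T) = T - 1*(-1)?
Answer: 15376/61 ≈ 252.07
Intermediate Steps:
t(T) = 1 + T (t(T) = T + 1 = 1 + T)
(139 - 15)²/t(M(-10)) = (139 - 15)²/(1 - 6*(-10)) = 124²/(1 + 60) = 15376/61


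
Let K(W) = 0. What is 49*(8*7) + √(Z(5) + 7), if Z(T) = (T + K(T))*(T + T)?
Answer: 2744 + √57 ≈ 2751.6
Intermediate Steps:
Z(T) = 2*T² (Z(T) = (T + 0)*(T + T) = T*(2*T) = 2*T²)
49*(8*7) + √(Z(5) + 7) = 49*(8*7) + √(2*5² + 7) = 49*56 + √(2*25 + 7) = 2744 + √(50 + 7) = 2744 + √57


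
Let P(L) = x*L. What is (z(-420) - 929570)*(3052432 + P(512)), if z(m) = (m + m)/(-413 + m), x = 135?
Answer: -49328865062560/17 ≈ -2.9017e+12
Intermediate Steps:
P(L) = 135*L
z(m) = 2*m/(-413 + m) (z(m) = (2*m)/(-413 + m) = 2*m/(-413 + m))
(z(-420) - 929570)*(3052432 + P(512)) = (2*(-420)/(-413 - 420) - 929570)*(3052432 + 135*512) = (2*(-420)/(-833) - 929570)*(3052432 + 69120) = (2*(-420)*(-1/833) - 929570)*3121552 = (120/119 - 929570)*3121552 = -110618710/119*3121552 = -49328865062560/17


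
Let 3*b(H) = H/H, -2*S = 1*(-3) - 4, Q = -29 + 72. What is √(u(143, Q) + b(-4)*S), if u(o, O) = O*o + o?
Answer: √226554/6 ≈ 79.329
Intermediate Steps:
Q = 43
u(o, O) = o + O*o
S = 7/2 (S = -(1*(-3) - 4)/2 = -(-3 - 4)/2 = -½*(-7) = 7/2 ≈ 3.5000)
b(H) = ⅓ (b(H) = (H/H)/3 = (⅓)*1 = ⅓)
√(u(143, Q) + b(-4)*S) = √(143*(1 + 43) + (⅓)*(7/2)) = √(143*44 + 7/6) = √(6292 + 7/6) = √(37759/6) = √226554/6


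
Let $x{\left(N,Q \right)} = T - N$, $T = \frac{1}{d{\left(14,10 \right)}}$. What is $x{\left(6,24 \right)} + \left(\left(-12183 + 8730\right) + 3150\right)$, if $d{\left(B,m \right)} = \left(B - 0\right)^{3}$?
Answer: $- \frac{847895}{2744} \approx -309.0$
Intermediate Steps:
$d{\left(B,m \right)} = B^{3}$ ($d{\left(B,m \right)} = \left(B + 0\right)^{3} = B^{3}$)
$T = \frac{1}{2744}$ ($T = \frac{1}{14^{3}} = \frac{1}{2744} \approx 0.00036443$)
$x{\left(N,Q \right)} = \frac{1}{2744} - N$
$x{\left(6,24 \right)} + \left(\left(-12183 + 8730\right) + 3150\right) = \left(\frac{1}{2744} - 6\right) + \left(\left(-12183 + 8730\right) + 3150\right) = \left(\frac{1}{2744} - 6\right) + \left(-3453 + 3150\right) = - \frac{16463}{2744} - 303 = - \frac{847895}{2744}$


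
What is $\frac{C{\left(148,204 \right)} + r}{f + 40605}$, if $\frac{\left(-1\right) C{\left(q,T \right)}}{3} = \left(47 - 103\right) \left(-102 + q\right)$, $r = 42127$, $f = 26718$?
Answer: $\frac{49855}{67323} \approx 0.74053$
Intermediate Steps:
$C{\left(q,T \right)} = -17136 + 168 q$ ($C{\left(q,T \right)} = - 3 \left(47 - 103\right) \left(-102 + q\right) = - 3 \left(- 56 \left(-102 + q\right)\right) = - 3 \left(5712 - 56 q\right) = -17136 + 168 q$)
$\frac{C{\left(148,204 \right)} + r}{f + 40605} = \frac{\left(-17136 + 168 \cdot 148\right) + 42127}{26718 + 40605} = \frac{\left(-17136 + 24864\right) + 42127}{67323} = \left(7728 + 42127\right) \frac{1}{67323} = 49855 \cdot \frac{1}{67323} = \frac{49855}{67323}$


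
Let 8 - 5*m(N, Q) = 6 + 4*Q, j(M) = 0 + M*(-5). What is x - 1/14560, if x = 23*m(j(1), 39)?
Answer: -2062861/2912 ≈ -708.40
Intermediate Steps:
j(M) = -5*M (j(M) = 0 - 5*M = -5*M)
m(N, Q) = ⅖ - 4*Q/5 (m(N, Q) = 8/5 - (6 + 4*Q)/5 = 8/5 + (-6/5 - 4*Q/5) = ⅖ - 4*Q/5)
x = -3542/5 (x = 23*(⅖ - ⅘*39) = 23*(⅖ - 156/5) = 23*(-154/5) = -3542/5 ≈ -708.40)
x - 1/14560 = -3542/5 - 1/14560 = -2062861/2912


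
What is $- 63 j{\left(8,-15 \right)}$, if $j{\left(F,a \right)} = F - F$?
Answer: $0$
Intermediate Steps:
$j{\left(F,a \right)} = 0$
$- 63 j{\left(8,-15 \right)} = \left(-63\right) 0 = 0$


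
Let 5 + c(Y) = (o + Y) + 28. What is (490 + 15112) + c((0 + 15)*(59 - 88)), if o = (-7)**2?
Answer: 15239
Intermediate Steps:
o = 49
c(Y) = 72 + Y (c(Y) = -5 + ((49 + Y) + 28) = -5 + (77 + Y) = 72 + Y)
(490 + 15112) + c((0 + 15)*(59 - 88)) = (490 + 15112) + (72 + (0 + 15)*(59 - 88)) = 15602 + (72 + 15*(-29)) = 15602 + (72 - 435) = 15602 - 363 = 15239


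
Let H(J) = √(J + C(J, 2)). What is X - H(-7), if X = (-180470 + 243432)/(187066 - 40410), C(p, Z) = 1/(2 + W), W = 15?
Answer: 31481/73328 - I*√2006/17 ≈ 0.42932 - 2.6346*I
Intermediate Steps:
C(p, Z) = 1/17 (C(p, Z) = 1/(2 + 15) = 1/17)
X = 31481/73328 (X = 62962/146656 = 62962*(1/146656) = 31481/73328 ≈ 0.42932)
H(J) = √(1/17 + J) (H(J) = √(J + 1/17) = √(1/17 + J))
X - H(-7) = 31481/73328 - √(17 + 289*(-7))/17 = 31481/73328 - √(17 - 2023)/17 = 31481/73328 - √(-2006)/17 = 31481/73328 - I*√2006/17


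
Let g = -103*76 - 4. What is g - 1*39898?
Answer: -47730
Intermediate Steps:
g = -7832 (g = -7828 - 4 = -7832)
g - 1*39898 = -7832 - 1*39898 = -7832 - 39898 = -47730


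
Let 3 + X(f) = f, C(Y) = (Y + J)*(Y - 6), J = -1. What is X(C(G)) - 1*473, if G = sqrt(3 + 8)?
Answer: -459 - 7*sqrt(11) ≈ -482.22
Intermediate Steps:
G = sqrt(11) ≈ 3.3166
C(Y) = (-1 + Y)*(-6 + Y) (C(Y) = (Y - 1)*(Y - 6) = (-1 + Y)*(-6 + Y))
X(f) = -3 + f
X(C(G)) - 1*473 = (-3 + (6 + (sqrt(11))**2 - 7*sqrt(11))) - 1*473 = (-3 + (6 + 11 - 7*sqrt(11))) - 473 = (-3 + (17 - 7*sqrt(11))) - 473 = (14 - 7*sqrt(11)) - 473 = -459 - 7*sqrt(11)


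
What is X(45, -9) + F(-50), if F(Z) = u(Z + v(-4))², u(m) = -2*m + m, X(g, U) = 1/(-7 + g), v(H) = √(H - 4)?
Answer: 94697/38 - 200*I*√2 ≈ 2492.0 - 282.84*I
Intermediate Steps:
v(H) = √(-4 + H)
u(m) = -m
F(Z) = (-Z - 2*I*√2)² (F(Z) = (-(Z + √(-4 - 4)))² = (-(Z + √(-8)))² = (-(Z + 2*I*√2))² = (-Z - 2*I*√2)²)
X(45, -9) + F(-50) = 1/(-7 + 45) + (-50 + 2*I*√2)² = 1/38 + (-50 + 2*I*√2)²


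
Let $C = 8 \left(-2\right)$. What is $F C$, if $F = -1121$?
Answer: $17936$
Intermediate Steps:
$C = -16$
$F C = \left(-1121\right) \left(-16\right) = 17936$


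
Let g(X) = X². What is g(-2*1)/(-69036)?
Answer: -1/17259 ≈ -5.7941e-5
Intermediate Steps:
g(-2*1)/(-69036) = (-2*1)²/(-69036) = (-2)²*(-1/69036) = 4*(-1/69036) = -1/17259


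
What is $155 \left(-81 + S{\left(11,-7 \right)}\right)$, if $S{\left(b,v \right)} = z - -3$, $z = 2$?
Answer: $-11780$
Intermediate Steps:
$S{\left(b,v \right)} = 5$ ($S{\left(b,v \right)} = 2 - -3 = 2 + 3 = 5$)
$155 \left(-81 + S{\left(11,-7 \right)}\right) = 155 \left(-81 + 5\right) = 155 \left(-76\right) = -11780$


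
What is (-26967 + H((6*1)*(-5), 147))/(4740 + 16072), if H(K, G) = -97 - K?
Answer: -13517/10406 ≈ -1.2990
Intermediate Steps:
(-26967 + H((6*1)*(-5), 147))/(4740 + 16072) = (-26967 + (-97 - 6*1*(-5)))/(4740 + 16072) = (-26967 + (-97 - 6*(-5)))/20812 = (-26967 + (-97 - 1*(-30)))*(1/20812) = (-26967 + (-97 + 30))*(1/20812) = (-26967 - 67)*(1/20812) = -27034*1/20812 = -13517/10406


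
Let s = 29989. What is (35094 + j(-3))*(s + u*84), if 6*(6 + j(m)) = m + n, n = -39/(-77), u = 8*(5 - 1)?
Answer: 88284888688/77 ≈ 1.1466e+9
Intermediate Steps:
u = 32 (u = 8*4 = 32)
n = 39/77 (n = -39*(-1/77) = 39/77 ≈ 0.50649)
j(m) = -911/154 + m/6 (j(m) = -6 + (m + 39/77)/6 = -6 + (39/77 + m)/6 = -6 + (13/154 + m/6) = -911/154 + m/6)
(35094 + j(-3))*(s + u*84) = (35094 + (-911/154 + (⅙)*(-3)))*(29989 + 32*84) = (35094 + (-911/154 - ½))*(29989 + 2688) = (35094 - 494/77)*32677 = (2701744/77)*32677 = 88284888688/77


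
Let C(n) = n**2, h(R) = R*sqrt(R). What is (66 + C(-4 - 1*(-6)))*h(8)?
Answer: 1120*sqrt(2) ≈ 1583.9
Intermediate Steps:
h(R) = R**(3/2)
(66 + C(-4 - 1*(-6)))*h(8) = (66 + (-4 - 1*(-6))**2)*8**(3/2) = (66 + (-4 + 6)**2)*(16*sqrt(2)) = (66 + 2**2)*(16*sqrt(2)) = (66 + 4)*(16*sqrt(2)) = 70*(16*sqrt(2)) = 1120*sqrt(2)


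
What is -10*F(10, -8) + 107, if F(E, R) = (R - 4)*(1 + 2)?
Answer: 467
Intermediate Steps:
F(E, R) = -12 + 3*R (F(E, R) = (-4 + R)*3 = -12 + 3*R)
-10*F(10, -8) + 107 = -10*(-12 + 3*(-8)) + 107 = -10*(-12 - 24) + 107 = -10*(-36) + 107 = 360 + 107 = 467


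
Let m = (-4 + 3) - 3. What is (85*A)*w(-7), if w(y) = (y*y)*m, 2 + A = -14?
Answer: 266560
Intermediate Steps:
A = -16 (A = -2 - 14 = -16)
m = -4 (m = -1 - 3 = -4)
w(y) = -4*y² (w(y) = (y*y)*(-4) = y²*(-4) = -4*y²)
(85*A)*w(-7) = (85*(-16))*(-4*(-7)²) = -(-5440)*49 = -1360*(-196) = 266560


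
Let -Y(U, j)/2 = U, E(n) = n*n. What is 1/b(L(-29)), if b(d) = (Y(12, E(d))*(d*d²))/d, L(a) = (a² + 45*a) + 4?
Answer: -1/5078400 ≈ -1.9691e-7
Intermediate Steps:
L(a) = 4 + a² + 45*a
E(n) = n²
Y(U, j) = -2*U
b(d) = -24*d² (b(d) = ((-2*12)*(d*d²))/d = (-24*d³)/d = -24*d²)
1/b(L(-29)) = 1/(-24*(4 + (-29)² + 45*(-29))²) = 1/(-24*(4 + 841 - 1305)²) = 1/(-24*(-460)²) = 1/(-24*211600) = 1/(-5078400) = -1/5078400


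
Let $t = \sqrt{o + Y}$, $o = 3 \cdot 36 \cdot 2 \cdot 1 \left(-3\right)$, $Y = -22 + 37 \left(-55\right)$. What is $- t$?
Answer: $- i \sqrt{2705} \approx - 52.01 i$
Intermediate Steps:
$Y = -2057$ ($Y = -22 - 2035 = -2057$)
$o = -648$ ($o = 108 \cdot 2 \left(-3\right) = 108 \left(-6\right) = -648$)
$t = i \sqrt{2705}$ ($t = \sqrt{-648 - 2057} = \sqrt{-2705} = i \sqrt{2705} \approx 52.01 i$)
$- t = - i \sqrt{2705}$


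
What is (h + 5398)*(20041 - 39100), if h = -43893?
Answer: 733676205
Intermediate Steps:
(h + 5398)*(20041 - 39100) = (-43893 + 5398)*(20041 - 39100) = -38495*(-19059) = 733676205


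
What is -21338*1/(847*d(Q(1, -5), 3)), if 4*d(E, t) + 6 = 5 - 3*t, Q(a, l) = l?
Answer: 42676/4235 ≈ 10.077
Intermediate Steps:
d(E, t) = -¼ - 3*t/4 (d(E, t) = -3/2 + (5 - 3*t)/4 = -3/2 + (5/4 - 3*t/4) = -¼ - 3*t/4)
-21338*1/(847*d(Q(1, -5), 3)) = -21338*1/(847*(-¼ - ¾*3)) = -21338*1/(847*(-¼ - 9/4)) = -21338/((-5/2*847)) = -21338/(-4235/2) = -21338*(-2/4235) = 42676/4235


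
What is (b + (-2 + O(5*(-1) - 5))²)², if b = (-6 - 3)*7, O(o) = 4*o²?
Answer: 25071872281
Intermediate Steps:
b = -63 (b = -9*7 = -63)
(b + (-2 + O(5*(-1) - 5))²)² = (-63 + (-2 + 4*(5*(-1) - 5)²)²)² = (-63 + (-2 + 4*(-5 - 5)²)²)² = (-63 + (-2 + 4*(-10)²)²)² = (-63 + (-2 + 4*100)²)² = (-63 + (-2 + 400)²)² = (-63 + 398²)² = (-63 + 158404)² = 158341² = 25071872281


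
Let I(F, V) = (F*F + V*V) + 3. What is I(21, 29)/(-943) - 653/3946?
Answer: -5686389/3721078 ≈ -1.5282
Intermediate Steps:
I(F, V) = 3 + F**2 + V**2 (I(F, V) = (F**2 + V**2) + 3 = 3 + F**2 + V**2)
I(21, 29)/(-943) - 653/3946 = (3 + 21**2 + 29**2)/(-943) - 653/3946 = (3 + 441 + 841)*(-1/943) - 653*1/3946 = 1285*(-1/943) - 653/3946 = -1285/943 - 653/3946 = -5686389/3721078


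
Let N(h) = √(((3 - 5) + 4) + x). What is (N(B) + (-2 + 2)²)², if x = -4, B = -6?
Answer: -2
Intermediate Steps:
N(h) = I*√2 (N(h) = √(((3 - 5) + 4) - 4) = √((-2 + 4) - 4) = √(2 - 4) = √(-2) = I*√2)
(N(B) + (-2 + 2)²)² = (I*√2 + (-2 + 2)²)² = (I*√2 + 0²)² = (I*√2 + 0)² = (I*√2)² = -2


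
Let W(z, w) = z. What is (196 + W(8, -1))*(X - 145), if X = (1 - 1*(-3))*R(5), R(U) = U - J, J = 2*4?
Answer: -32028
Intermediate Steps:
J = 8
R(U) = -8 + U (R(U) = U - 1*8 = U - 8 = -8 + U)
X = -12 (X = (1 - 1*(-3))*(-8 + 5) = (1 + 3)*(-3) = 4*(-3) = -12)
(196 + W(8, -1))*(X - 145) = (196 + 8)*(-12 - 145) = 204*(-157) = -32028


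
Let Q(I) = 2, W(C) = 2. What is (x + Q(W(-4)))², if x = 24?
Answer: 676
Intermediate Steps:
(x + Q(W(-4)))² = (24 + 2)² = 26² = 676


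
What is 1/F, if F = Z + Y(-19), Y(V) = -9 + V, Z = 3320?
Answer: 1/3292 ≈ 0.00030377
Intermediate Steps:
F = 3292 (F = 3320 + (-9 - 19) = 3320 - 28 = 3292)
1/F = 1/3292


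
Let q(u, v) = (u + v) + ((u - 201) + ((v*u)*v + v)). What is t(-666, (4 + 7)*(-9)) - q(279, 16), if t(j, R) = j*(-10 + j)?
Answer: 378403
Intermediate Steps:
q(u, v) = -201 + 2*u + 2*v + u*v**2 (q(u, v) = (u + v) + ((-201 + u) + ((u*v)*v + v)) = (u + v) + ((-201 + u) + (u*v**2 + v)) = (u + v) + ((-201 + u) + (v + u*v**2)) = (u + v) + (-201 + u + v + u*v**2) = -201 + 2*u + 2*v + u*v**2)
t(-666, (4 + 7)*(-9)) - q(279, 16) = -666*(-10 - 666) - (-201 + 2*279 + 2*16 + 279*16**2) = -666*(-676) - (-201 + 558 + 32 + 279*256) = 450216 - (-201 + 558 + 32 + 71424) = 450216 - 1*71813 = 450216 - 71813 = 378403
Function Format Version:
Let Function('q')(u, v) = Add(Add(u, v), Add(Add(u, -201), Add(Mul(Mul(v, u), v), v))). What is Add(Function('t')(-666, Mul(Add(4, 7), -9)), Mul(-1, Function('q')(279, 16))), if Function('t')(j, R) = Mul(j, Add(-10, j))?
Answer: 378403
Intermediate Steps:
Function('q')(u, v) = Add(-201, Mul(2, u), Mul(2, v), Mul(u, Pow(v, 2))) (Function('q')(u, v) = Add(Add(u, v), Add(Add(-201, u), Add(Mul(Mul(u, v), v), v))) = Add(Add(u, v), Add(Add(-201, u), Add(Mul(u, Pow(v, 2)), v))) = Add(Add(u, v), Add(Add(-201, u), Add(v, Mul(u, Pow(v, 2))))) = Add(Add(u, v), Add(-201, u, v, Mul(u, Pow(v, 2)))) = Add(-201, Mul(2, u), Mul(2, v), Mul(u, Pow(v, 2))))
Add(Function('t')(-666, Mul(Add(4, 7), -9)), Mul(-1, Function('q')(279, 16))) = Add(Mul(-666, Add(-10, -666)), Mul(-1, Add(-201, Mul(2, 279), Mul(2, 16), Mul(279, Pow(16, 2))))) = Add(Mul(-666, -676), Mul(-1, Add(-201, 558, 32, Mul(279, 256)))) = Add(450216, Mul(-1, Add(-201, 558, 32, 71424))) = Add(450216, Mul(-1, 71813)) = Add(450216, -71813) = 378403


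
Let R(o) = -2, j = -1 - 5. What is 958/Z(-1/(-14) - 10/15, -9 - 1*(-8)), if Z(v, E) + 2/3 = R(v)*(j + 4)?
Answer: 1437/5 ≈ 287.40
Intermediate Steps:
j = -6
Z(v, E) = 10/3 (Z(v, E) = -⅔ - 2*(-6 + 4) = -⅔ - 2*(-2) = -⅔ + 4 = 10/3)
958/Z(-1/(-14) - 10/15, -9 - 1*(-8)) = 958/(10/3) = 958*(3/10) = 1437/5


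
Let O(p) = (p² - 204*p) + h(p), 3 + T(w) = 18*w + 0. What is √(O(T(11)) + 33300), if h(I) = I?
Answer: 46*√15 ≈ 178.16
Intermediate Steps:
T(w) = -3 + 18*w (T(w) = -3 + (18*w + 0) = -3 + 18*w)
O(p) = p² - 203*p (O(p) = (p² - 204*p) + p = p² - 203*p)
√(O(T(11)) + 33300) = √((-3 + 18*11)*(-203 + (-3 + 18*11)) + 33300) = √((-3 + 198)*(-203 + (-3 + 198)) + 33300) = √(195*(-203 + 195) + 33300) = √(195*(-8) + 33300) = √(-1560 + 33300) = √31740 = 46*√15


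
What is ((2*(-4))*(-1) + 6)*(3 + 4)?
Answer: 98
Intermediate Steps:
((2*(-4))*(-1) + 6)*(3 + 4) = (-8*(-1) + 6)*7 = (8 + 6)*7 = 14*7 = 98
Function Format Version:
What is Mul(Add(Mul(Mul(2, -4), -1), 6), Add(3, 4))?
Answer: 98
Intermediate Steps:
Mul(Add(Mul(Mul(2, -4), -1), 6), Add(3, 4)) = Mul(Add(Mul(-8, -1), 6), 7) = Mul(Add(8, 6), 7) = Mul(14, 7) = 98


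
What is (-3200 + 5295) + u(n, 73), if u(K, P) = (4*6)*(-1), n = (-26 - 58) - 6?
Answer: 2071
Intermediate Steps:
n = -90 (n = -84 - 6 = -90)
u(K, P) = -24 (u(K, P) = 24*(-1) = -24)
(-3200 + 5295) + u(n, 73) = (-3200 + 5295) - 24 = 2095 - 24 = 2071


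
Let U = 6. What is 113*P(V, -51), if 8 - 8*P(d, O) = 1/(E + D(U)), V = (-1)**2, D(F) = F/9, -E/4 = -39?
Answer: 424541/3760 ≈ 112.91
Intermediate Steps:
E = 156 (E = -4*(-39) = 156)
D(F) = F/9 (D(F) = F*(1/9) = F/9)
V = 1
P(d, O) = 3757/3760 (P(d, O) = 1 - 1/(8*(156 + (1/9)*6)) = 1 - 1/(8*(156 + 2/3)) = 1 - 1/(8*470/3) = 1 - 1/8*3/470 = 1 - 3/3760 = 3757/3760)
113*P(V, -51) = 113*(3757/3760) = 424541/3760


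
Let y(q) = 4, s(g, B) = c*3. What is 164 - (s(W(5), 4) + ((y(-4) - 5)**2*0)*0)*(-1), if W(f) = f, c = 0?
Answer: 164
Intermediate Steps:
s(g, B) = 0 (s(g, B) = 0*3 = 0)
164 - (s(W(5), 4) + ((y(-4) - 5)**2*0)*0)*(-1) = 164 - (0 + ((4 - 5)**2*0)*0)*(-1) = 164 - (0 + ((-1)**2*0)*0)*(-1) = 164 - (0 + (1*0)*0)*(-1) = 164 - (0 + 0*0)*(-1) = 164 - (0 + 0)*(-1) = 164 - 0*(-1) = 164 - 1*0 = 164 + 0 = 164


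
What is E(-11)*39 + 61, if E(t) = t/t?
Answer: 100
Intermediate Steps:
E(t) = 1
E(-11)*39 + 61 = 1*39 + 61 = 39 + 61 = 100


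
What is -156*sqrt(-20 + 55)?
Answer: -156*sqrt(35) ≈ -922.91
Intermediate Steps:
-156*sqrt(-20 + 55) = -156*sqrt(35)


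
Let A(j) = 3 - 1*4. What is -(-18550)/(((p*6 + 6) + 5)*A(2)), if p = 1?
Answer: -18550/17 ≈ -1091.2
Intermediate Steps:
A(j) = -1 (A(j) = 3 - 4 = -1)
-(-18550)/(((p*6 + 6) + 5)*A(2)) = -(-18550)/(((1*6 + 6) + 5)*(-1)) = -(-18550)/(((6 + 6) + 5)*(-1)) = -(-18550)/((12 + 5)*(-1)) = -(-18550)/(17*(-1)) = -(-18550)/(-17) = -(-18550)*(-1)/17 = -350*53/17 = -18550/17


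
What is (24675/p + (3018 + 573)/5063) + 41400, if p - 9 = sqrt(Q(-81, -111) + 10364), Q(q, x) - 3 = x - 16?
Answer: 2128321819044/51435017 + 789600*sqrt(10)/10159 ≈ 41625.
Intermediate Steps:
Q(q, x) = -13 + x (Q(q, x) = 3 + (x - 16) = 3 + (-16 + x) = -13 + x)
p = 9 + 32*sqrt(10) (p = 9 + sqrt((-13 - 111) + 10364) = 9 + sqrt(-124 + 10364) = 9 + sqrt(10240) = 9 + 32*sqrt(10) ≈ 110.19)
(24675/p + (3018 + 573)/5063) + 41400 = (24675/(9 + 32*sqrt(10)) + (3018 + 573)/5063) + 41400 = (24675/(9 + 32*sqrt(10)) + 3591*(1/5063)) + 41400 = (24675/(9 + 32*sqrt(10)) + 3591/5063) + 41400 = (3591/5063 + 24675/(9 + 32*sqrt(10))) + 41400 = 209611791/5063 + 24675/(9 + 32*sqrt(10))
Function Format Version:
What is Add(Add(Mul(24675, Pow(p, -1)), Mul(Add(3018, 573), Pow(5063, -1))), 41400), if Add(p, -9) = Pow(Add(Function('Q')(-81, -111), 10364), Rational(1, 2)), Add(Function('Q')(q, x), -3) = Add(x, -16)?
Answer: Add(Rational(2128321819044, 51435017), Mul(Rational(789600, 10159), Pow(10, Rational(1, 2)))) ≈ 41625.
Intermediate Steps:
Function('Q')(q, x) = Add(-13, x) (Function('Q')(q, x) = Add(3, Add(x, -16)) = Add(3, Add(-16, x)) = Add(-13, x))
p = Add(9, Mul(32, Pow(10, Rational(1, 2)))) (p = Add(9, Pow(Add(Add(-13, -111), 10364), Rational(1, 2))) = Add(9, Pow(Add(-124, 10364), Rational(1, 2))) = Add(9, Pow(10240, Rational(1, 2))) = Add(9, Mul(32, Pow(10, Rational(1, 2)))) ≈ 110.19)
Add(Add(Mul(24675, Pow(p, -1)), Mul(Add(3018, 573), Pow(5063, -1))), 41400) = Add(Add(Mul(24675, Pow(Add(9, Mul(32, Pow(10, Rational(1, 2)))), -1)), Mul(Add(3018, 573), Pow(5063, -1))), 41400) = Add(Add(Mul(24675, Pow(Add(9, Mul(32, Pow(10, Rational(1, 2)))), -1)), Mul(3591, Rational(1, 5063))), 41400) = Add(Add(Mul(24675, Pow(Add(9, Mul(32, Pow(10, Rational(1, 2)))), -1)), Rational(3591, 5063)), 41400) = Add(Add(Rational(3591, 5063), Mul(24675, Pow(Add(9, Mul(32, Pow(10, Rational(1, 2)))), -1))), 41400) = Add(Rational(209611791, 5063), Mul(24675, Pow(Add(9, Mul(32, Pow(10, Rational(1, 2)))), -1)))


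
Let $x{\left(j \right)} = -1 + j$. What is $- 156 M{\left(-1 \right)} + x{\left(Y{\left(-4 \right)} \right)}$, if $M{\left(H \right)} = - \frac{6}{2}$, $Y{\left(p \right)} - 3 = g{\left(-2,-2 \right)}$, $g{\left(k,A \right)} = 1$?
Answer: $471$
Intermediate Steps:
$Y{\left(p \right)} = 4$ ($Y{\left(p \right)} = 3 + 1 = 4$)
$M{\left(H \right)} = -3$ ($M{\left(H \right)} = \left(-6\right) \frac{1}{2} = -3$)
$- 156 M{\left(-1 \right)} + x{\left(Y{\left(-4 \right)} \right)} = \left(-156\right) \left(-3\right) + \left(-1 + 4\right) = 468 + 3 = 471$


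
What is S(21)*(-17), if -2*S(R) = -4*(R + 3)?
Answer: -816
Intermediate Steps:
S(R) = 6 + 2*R (S(R) = -(-2)*(R + 3) = -(-2)*(3 + R) = -(-12 - 4*R)/2 = 6 + 2*R)
S(21)*(-17) = (6 + 2*21)*(-17) = (6 + 42)*(-17) = 48*(-17) = -816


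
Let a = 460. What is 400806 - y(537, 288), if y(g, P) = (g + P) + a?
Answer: 399521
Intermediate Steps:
y(g, P) = 460 + P + g (y(g, P) = (g + P) + 460 = (P + g) + 460 = 460 + P + g)
400806 - y(537, 288) = 400806 - (460 + 288 + 537) = 400806 - 1*1285 = 400806 - 1285 = 399521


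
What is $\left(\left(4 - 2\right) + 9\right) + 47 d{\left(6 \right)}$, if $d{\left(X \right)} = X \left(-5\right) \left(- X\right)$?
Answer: $8471$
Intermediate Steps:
$d{\left(X \right)} = 5 X^{2}$ ($d{\left(X \right)} = - 5 X \left(- X\right) = 5 X^{2}$)
$\left(\left(4 - 2\right) + 9\right) + 47 d{\left(6 \right)} = \left(\left(4 - 2\right) + 9\right) + 47 \cdot 5 \cdot 6^{2} = \left(2 + 9\right) + 47 \cdot 5 \cdot 36 = 11 + 47 \cdot 180 = 11 + 8460 = 8471$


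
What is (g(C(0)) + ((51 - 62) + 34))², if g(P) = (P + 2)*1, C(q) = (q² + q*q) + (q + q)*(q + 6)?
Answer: 625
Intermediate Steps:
C(q) = 2*q² + 2*q*(6 + q) (C(q) = (q² + q²) + (2*q)*(6 + q) = 2*q² + 2*q*(6 + q))
g(P) = 2 + P (g(P) = (2 + P)*1 = 2 + P)
(g(C(0)) + ((51 - 62) + 34))² = ((2 + 4*0*(3 + 0)) + ((51 - 62) + 34))² = ((2 + 4*0*3) + (-11 + 34))² = ((2 + 0) + 23)² = (2 + 23)² = 25² = 625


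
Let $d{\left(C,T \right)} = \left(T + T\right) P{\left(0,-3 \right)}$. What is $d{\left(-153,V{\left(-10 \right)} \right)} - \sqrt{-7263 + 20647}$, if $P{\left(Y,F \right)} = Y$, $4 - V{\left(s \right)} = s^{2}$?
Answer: $- 2 \sqrt{3346} \approx -115.69$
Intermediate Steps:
$V{\left(s \right)} = 4 - s^{2}$
$d{\left(C,T \right)} = 0$ ($d{\left(C,T \right)} = \left(T + T\right) 0 = 2 T 0 = 0$)
$d{\left(-153,V{\left(-10 \right)} \right)} - \sqrt{-7263 + 20647} = 0 - \sqrt{-7263 + 20647} = 0 - \sqrt{13384} = 0 - 2 \sqrt{3346} = - 2 \sqrt{3346}$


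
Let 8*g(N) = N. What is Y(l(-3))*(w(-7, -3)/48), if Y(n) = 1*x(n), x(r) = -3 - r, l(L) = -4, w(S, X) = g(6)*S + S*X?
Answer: 21/64 ≈ 0.32813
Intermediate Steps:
g(N) = N/8
w(S, X) = 3*S/4 + S*X (w(S, X) = ((⅛)*6)*S + S*X = 3*S/4 + S*X)
Y(n) = -3 - n (Y(n) = 1*(-3 - n) = -3 - n)
Y(l(-3))*(w(-7, -3)/48) = (-3 - 1*(-4))*(((¼)*(-7)*(3 + 4*(-3)))/48) = (-3 + 4)*(((¼)*(-7)*(3 - 12))*(1/48)) = 1*(((¼)*(-7)*(-9))*(1/48)) = 1*((63/4)*(1/48)) = 1*(21/64) = 21/64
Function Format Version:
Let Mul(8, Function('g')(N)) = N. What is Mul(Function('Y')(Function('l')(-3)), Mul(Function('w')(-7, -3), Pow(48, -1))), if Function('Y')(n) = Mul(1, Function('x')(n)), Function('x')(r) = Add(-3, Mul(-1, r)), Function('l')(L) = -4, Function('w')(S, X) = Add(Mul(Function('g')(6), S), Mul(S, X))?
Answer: Rational(21, 64) ≈ 0.32813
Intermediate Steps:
Function('g')(N) = Mul(Rational(1, 8), N)
Function('w')(S, X) = Add(Mul(Rational(3, 4), S), Mul(S, X)) (Function('w')(S, X) = Add(Mul(Mul(Rational(1, 8), 6), S), Mul(S, X)) = Add(Mul(Rational(3, 4), S), Mul(S, X)))
Function('Y')(n) = Add(-3, Mul(-1, n)) (Function('Y')(n) = Mul(1, Add(-3, Mul(-1, n))) = Add(-3, Mul(-1, n)))
Mul(Function('Y')(Function('l')(-3)), Mul(Function('w')(-7, -3), Pow(48, -1))) = Mul(Add(-3, Mul(-1, -4)), Mul(Mul(Rational(1, 4), -7, Add(3, Mul(4, -3))), Pow(48, -1))) = Mul(Add(-3, 4), Mul(Mul(Rational(1, 4), -7, Add(3, -12)), Rational(1, 48))) = Mul(1, Mul(Mul(Rational(1, 4), -7, -9), Rational(1, 48))) = Mul(1, Mul(Rational(63, 4), Rational(1, 48))) = Mul(1, Rational(21, 64)) = Rational(21, 64)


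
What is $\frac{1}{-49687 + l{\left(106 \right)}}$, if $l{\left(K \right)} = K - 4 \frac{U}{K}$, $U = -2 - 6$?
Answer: $- \frac{53}{2627777} \approx -2.0169 \cdot 10^{-5}$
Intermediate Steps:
$U = -8$ ($U = -2 - 6 = -8$)
$l{\left(K \right)} = K + \frac{32}{K}$ ($l{\left(K \right)} = K - 4 \left(- \frac{8}{K}\right) = K + \frac{32}{K}$)
$\frac{1}{-49687 + l{\left(106 \right)}} = \frac{1}{-49687 + \left(106 + \frac{32}{106}\right)} = \frac{1}{-49687 + \left(106 + 32 \cdot \frac{1}{106}\right)} = \frac{1}{-49687 + \left(106 + \frac{16}{53}\right)} = \frac{1}{-49687 + \frac{5634}{53}} = \frac{1}{- \frac{2627777}{53}} = - \frac{53}{2627777}$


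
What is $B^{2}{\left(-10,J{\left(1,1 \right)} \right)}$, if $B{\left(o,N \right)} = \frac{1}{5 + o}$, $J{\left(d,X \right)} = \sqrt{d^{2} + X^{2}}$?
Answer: $\frac{1}{25} \approx 0.04$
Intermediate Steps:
$J{\left(d,X \right)} = \sqrt{X^{2} + d^{2}}$
$B^{2}{\left(-10,J{\left(1,1 \right)} \right)} = \left(\frac{1}{5 - 10}\right)^{2} = \left(\frac{1}{-5}\right)^{2} = \left(- \frac{1}{5}\right)^{2} = \frac{1}{25}$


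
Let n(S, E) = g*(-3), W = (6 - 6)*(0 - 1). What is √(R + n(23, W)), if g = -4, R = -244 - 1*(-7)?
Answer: 15*I ≈ 15.0*I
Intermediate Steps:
R = -237 (R = -244 + 7 = -237)
W = 0 (W = 0*(-1) = 0)
n(S, E) = 12 (n(S, E) = -4*(-3) = 12)
√(R + n(23, W)) = √(-237 + 12) = √(-225) = 15*I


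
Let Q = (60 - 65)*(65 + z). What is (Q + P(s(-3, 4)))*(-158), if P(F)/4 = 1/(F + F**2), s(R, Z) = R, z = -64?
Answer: 2054/3 ≈ 684.67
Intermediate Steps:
Q = -5 (Q = (60 - 65)*(65 - 64) = -5*1 = -5)
P(F) = 4/(F + F**2)
(Q + P(s(-3, 4)))*(-158) = (-5 + 4/(-3*(1 - 3)))*(-158) = (-5 + 4*(-1/3)/(-2))*(-158) = (-5 + 4*(-1/3)*(-1/2))*(-158) = (-5 + 2/3)*(-158) = -13/3*(-158) = 2054/3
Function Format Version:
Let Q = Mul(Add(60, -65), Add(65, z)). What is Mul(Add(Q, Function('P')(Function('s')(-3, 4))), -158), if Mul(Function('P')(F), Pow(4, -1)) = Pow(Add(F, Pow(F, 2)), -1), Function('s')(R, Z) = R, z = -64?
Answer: Rational(2054, 3) ≈ 684.67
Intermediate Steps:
Q = -5 (Q = Mul(Add(60, -65), Add(65, -64)) = Mul(-5, 1) = -5)
Function('P')(F) = Mul(4, Pow(Add(F, Pow(F, 2)), -1))
Mul(Add(Q, Function('P')(Function('s')(-3, 4))), -158) = Mul(Add(-5, Mul(4, Pow(-3, -1), Pow(Add(1, -3), -1))), -158) = Mul(Add(-5, Mul(4, Rational(-1, 3), Pow(-2, -1))), -158) = Mul(Add(-5, Mul(4, Rational(-1, 3), Rational(-1, 2))), -158) = Mul(Add(-5, Rational(2, 3)), -158) = Mul(Rational(-13, 3), -158) = Rational(2054, 3)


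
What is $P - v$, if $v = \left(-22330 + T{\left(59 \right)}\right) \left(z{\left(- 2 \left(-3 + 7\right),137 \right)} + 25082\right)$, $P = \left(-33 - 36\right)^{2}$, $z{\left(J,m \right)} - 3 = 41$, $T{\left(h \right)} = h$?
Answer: $559585907$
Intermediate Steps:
$z{\left(J,m \right)} = 44$ ($z{\left(J,m \right)} = 3 + 41 = 44$)
$P = 4761$ ($P = \left(-69\right)^{2} = 4761$)
$v = -559581146$ ($v = \left(-22330 + 59\right) \left(44 + 25082\right) = \left(-22271\right) 25126 = -559581146$)
$P - v = 4761 - -559581146 = 4761 + 559581146 = 559585907$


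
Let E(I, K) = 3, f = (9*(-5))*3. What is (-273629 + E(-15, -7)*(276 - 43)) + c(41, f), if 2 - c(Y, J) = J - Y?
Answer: -272752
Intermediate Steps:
f = -135 (f = -45*3 = -135)
c(Y, J) = 2 + Y - J (c(Y, J) = 2 - (J - Y) = 2 + (Y - J) = 2 + Y - J)
(-273629 + E(-15, -7)*(276 - 43)) + c(41, f) = (-273629 + 3*(276 - 43)) + (2 + 41 - 1*(-135)) = (-273629 + 3*233) + (2 + 41 + 135) = (-273629 + 699) + 178 = -272930 + 178 = -272752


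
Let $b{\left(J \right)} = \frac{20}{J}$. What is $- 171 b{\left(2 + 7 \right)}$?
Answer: $-380$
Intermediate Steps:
$- 171 b{\left(2 + 7 \right)} = - 171 \frac{20}{2 + 7} = - 171 \cdot \frac{20}{9} = - 171 \cdot 20 \cdot \frac{1}{9} = \left(-171\right) \frac{20}{9} = -380$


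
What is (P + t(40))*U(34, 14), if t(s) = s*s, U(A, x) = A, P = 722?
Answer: 78948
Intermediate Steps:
t(s) = s²
(P + t(40))*U(34, 14) = (722 + 40²)*34 = (722 + 1600)*34 = 2322*34 = 78948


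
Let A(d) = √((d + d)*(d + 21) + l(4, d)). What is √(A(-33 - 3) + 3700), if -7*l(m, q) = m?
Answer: √(181300 + 14*√13223)/7 ≈ 61.097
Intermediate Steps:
l(m, q) = -m/7
A(d) = √(-4/7 + 2*d*(21 + d)) (A(d) = √((d + d)*(d + 21) - ⅐*4) = √((2*d)*(21 + d) - 4/7) = √(2*d*(21 + d) - 4/7) = √(-4/7 + 2*d*(21 + d)))
√(A(-33 - 3) + 3700) = √(√(-28 + 98*(-33 - 3)² + 2058*(-33 - 3))/7 + 3700) = √(√(-28 + 98*(-36)² + 2058*(-36))/7 + 3700) = √(√(-28 + 98*1296 - 74088)/7 + 3700) = √(√(-28 + 127008 - 74088)/7 + 3700) = √(√52892/7 + 3700) = √((2*√13223)/7 + 3700) = √(2*√13223/7 + 3700) = √(3700 + 2*√13223/7)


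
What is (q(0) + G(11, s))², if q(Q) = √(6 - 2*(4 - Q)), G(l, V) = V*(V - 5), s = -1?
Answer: (6 + I*√2)² ≈ 34.0 + 16.971*I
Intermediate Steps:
G(l, V) = V*(-5 + V)
q(Q) = √(-2 + 2*Q) (q(Q) = √(6 + (-8 + 2*Q)) = √(-2 + 2*Q))
(q(0) + G(11, s))² = (√(-2 + 2*0) - (-5 - 1))² = (√(-2 + 0) - 1*(-6))² = (√(-2) + 6)² = (I*√2 + 6)² = (6 + I*√2)²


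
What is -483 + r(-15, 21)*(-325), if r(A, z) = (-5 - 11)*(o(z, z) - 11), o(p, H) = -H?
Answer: -166883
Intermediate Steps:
r(A, z) = 176 + 16*z (r(A, z) = (-5 - 11)*(-z - 11) = -16*(-11 - z) = 176 + 16*z)
-483 + r(-15, 21)*(-325) = -483 + (176 + 16*21)*(-325) = -483 + (176 + 336)*(-325) = -483 + 512*(-325) = -483 - 166400 = -166883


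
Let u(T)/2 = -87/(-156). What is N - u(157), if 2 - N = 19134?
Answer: -497461/26 ≈ -19133.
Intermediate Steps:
N = -19132 (N = 2 - 1*19134 = 2 - 19134 = -19132)
u(T) = 29/26 (u(T) = 2*(-87/(-156)) = 2*(-87*(-1/156)) = 2*(29/52) = 29/26)
N - u(157) = -19132 - 1*29/26 = -19132 - 29/26 = -497461/26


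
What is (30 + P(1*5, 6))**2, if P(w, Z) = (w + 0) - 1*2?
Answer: 1089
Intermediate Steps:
P(w, Z) = -2 + w (P(w, Z) = w - 2 = -2 + w)
(30 + P(1*5, 6))**2 = (30 + (-2 + 1*5))**2 = (30 + (-2 + 5))**2 = (30 + 3)**2 = 33**2 = 1089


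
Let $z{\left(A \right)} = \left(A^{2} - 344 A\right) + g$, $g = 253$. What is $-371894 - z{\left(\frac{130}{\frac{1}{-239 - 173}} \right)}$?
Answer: $-2887470387$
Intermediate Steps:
$z{\left(A \right)} = 253 + A^{2} - 344 A$ ($z{\left(A \right)} = \left(A^{2} - 344 A\right) + 253 = 253 + A^{2} - 344 A$)
$-371894 - z{\left(\frac{130}{\frac{1}{-239 - 173}} \right)} = -371894 - \left(253 + \left(\frac{130}{\frac{1}{-239 - 173}}\right)^{2} - 344 \frac{130}{\frac{1}{-239 - 173}}\right) = -371894 - \left(253 + \left(\frac{130}{\frac{1}{-412}}\right)^{2} - 344 \frac{130}{\frac{1}{-412}}\right) = -371894 - \left(253 + \left(\frac{130}{- \frac{1}{412}}\right)^{2} - 344 \frac{130}{- \frac{1}{412}}\right) = -371894 - \left(253 + \left(130 \left(-412\right)\right)^{2} - 344 \cdot 130 \left(-412\right)\right) = -371894 - \left(253 + \left(-53560\right)^{2} - -18424640\right) = -371894 - \left(253 + 2868673600 + 18424640\right) = -371894 - 2887098493 = -2887470387$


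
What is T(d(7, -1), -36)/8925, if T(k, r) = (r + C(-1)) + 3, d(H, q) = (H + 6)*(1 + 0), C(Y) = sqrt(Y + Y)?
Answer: -11/2975 + I*sqrt(2)/8925 ≈ -0.0036975 + 0.00015846*I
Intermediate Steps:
C(Y) = sqrt(2)*sqrt(Y) (C(Y) = sqrt(2*Y) = sqrt(2)*sqrt(Y))
d(H, q) = 6 + H (d(H, q) = (6 + H)*1 = 6 + H)
T(k, r) = 3 + r + I*sqrt(2) (T(k, r) = (r + sqrt(2)*sqrt(-1)) + 3 = (r + sqrt(2)*I) + 3 = (r + I*sqrt(2)) + 3 = 3 + r + I*sqrt(2))
T(d(7, -1), -36)/8925 = (3 - 36 + I*sqrt(2))/8925 = (-33 + I*sqrt(2))*(1/8925) = -11/2975 + I*sqrt(2)/8925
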